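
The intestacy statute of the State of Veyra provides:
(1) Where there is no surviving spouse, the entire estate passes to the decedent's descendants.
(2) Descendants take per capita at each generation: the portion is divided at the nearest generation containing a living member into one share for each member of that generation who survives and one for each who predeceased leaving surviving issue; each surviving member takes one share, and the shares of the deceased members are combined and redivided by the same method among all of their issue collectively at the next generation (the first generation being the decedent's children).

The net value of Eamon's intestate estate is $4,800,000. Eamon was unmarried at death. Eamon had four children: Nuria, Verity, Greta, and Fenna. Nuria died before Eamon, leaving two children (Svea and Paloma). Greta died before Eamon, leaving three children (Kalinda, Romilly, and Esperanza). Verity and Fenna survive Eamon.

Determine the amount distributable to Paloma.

Paloma receives $480,000.

The entire $4,800,000 passes to the descendants.
That amount ($4,800,000) is divided at the children's generation into 4 shares of $1,200,000. Verity and Fenna each take $1,200,000. The 2 shares of the deceased (Nuria and Greta) are combined into a pool of $2,400,000.
That pool ($2,400,000) is divided at the grandchildren's generation equally among Svea, Paloma, Kalinda, Romilly, and Esperanza: $480,000 each.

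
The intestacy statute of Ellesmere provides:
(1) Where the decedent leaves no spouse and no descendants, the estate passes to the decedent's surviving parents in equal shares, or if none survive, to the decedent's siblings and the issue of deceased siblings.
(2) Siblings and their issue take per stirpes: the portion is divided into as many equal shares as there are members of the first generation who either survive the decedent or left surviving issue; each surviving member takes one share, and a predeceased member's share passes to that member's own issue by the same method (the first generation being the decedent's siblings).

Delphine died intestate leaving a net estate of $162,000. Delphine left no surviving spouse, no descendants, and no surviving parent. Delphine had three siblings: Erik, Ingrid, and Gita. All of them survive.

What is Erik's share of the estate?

Erik receives $54,000.

The entire $162,000 passes to the siblings and their issue.
That amount ($162,000) is divided into 3 shares of $54,000: Erik, Ingrid, and Gita each take $54,000.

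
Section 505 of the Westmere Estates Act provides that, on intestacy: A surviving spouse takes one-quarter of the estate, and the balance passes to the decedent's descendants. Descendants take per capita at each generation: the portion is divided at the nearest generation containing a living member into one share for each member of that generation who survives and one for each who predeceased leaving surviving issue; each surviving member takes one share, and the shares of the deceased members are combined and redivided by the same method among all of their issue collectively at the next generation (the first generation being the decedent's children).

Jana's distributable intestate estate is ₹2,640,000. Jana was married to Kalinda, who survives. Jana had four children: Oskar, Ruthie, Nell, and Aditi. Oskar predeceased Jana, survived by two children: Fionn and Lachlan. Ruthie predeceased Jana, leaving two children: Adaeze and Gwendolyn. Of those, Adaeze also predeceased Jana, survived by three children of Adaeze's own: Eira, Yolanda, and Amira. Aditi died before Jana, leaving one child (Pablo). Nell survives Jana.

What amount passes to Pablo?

Kalinda takes one-quarter of ₹2,640,000 = ₹660,000. The remaining ₹1,980,000 passes to the descendants.
The descendants' portion (₹1,980,000) is divided at the children's generation into 4 shares of ₹495,000. Nell takes ₹495,000. The 3 shares of the deceased (Oskar, Ruthie, and Aditi) are combined into a pool of ₹1,485,000.
That pool (₹1,485,000) is divided at the grandchildren's generation into 5 shares of ₹297,000. Fionn, Lachlan, Gwendolyn, and Pablo each take ₹297,000. The remaining share for the deceased Adaeze (₹297,000) is carried to the next generation.
That pool (₹297,000) is divided at the great-grandchildren's generation equally among Eira, Yolanda, and Amira: ₹99,000 each.

Pablo receives ₹297,000.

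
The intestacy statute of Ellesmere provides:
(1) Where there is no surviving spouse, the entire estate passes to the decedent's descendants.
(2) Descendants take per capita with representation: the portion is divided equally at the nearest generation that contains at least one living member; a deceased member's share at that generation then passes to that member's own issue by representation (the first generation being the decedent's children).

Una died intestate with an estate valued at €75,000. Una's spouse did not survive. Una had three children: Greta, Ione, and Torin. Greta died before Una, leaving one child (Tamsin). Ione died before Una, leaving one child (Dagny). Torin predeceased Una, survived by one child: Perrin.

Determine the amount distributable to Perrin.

The entire €75,000 passes to the descendants.
No child survives, so the initial division is made at the grandchildren's generation.
That amount (€75,000) is divided into 3 shares of €25,000: Tamsin, Dagny, and Perrin each take €25,000.

Perrin receives €25,000.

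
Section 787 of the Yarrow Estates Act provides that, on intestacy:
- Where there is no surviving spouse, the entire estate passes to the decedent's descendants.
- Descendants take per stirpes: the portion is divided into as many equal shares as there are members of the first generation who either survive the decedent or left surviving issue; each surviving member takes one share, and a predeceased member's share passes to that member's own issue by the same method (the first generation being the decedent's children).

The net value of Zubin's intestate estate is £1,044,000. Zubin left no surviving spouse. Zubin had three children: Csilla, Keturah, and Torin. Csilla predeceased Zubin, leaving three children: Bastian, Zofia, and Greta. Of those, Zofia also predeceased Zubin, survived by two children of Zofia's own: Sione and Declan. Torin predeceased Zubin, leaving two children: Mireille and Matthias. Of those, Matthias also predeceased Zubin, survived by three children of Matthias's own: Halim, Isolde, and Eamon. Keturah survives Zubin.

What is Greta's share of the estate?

The entire £1,044,000 passes to the descendants.
That amount (£1,044,000) is divided into 3 shares of £348,000: Keturah takes £348,000; Csilla's £348,000 share passes to Csilla's issue; Torin's £348,000 share passes to Torin's issue.
Csilla's share (£348,000) is divided into 3 shares of £116,000: Bastian and Greta each take £116,000; Zofia's £116,000 share passes to Zofia's issue.
Zofia's share (£116,000) is divided into 2 shares of £58,000: Sione and Declan each take £58,000.
Torin's share (£348,000) is divided into 2 shares of £174,000: Mireille takes £174,000; Matthias's £174,000 share passes to Matthias's issue.
Matthias's share (£174,000) is divided into 3 shares of £58,000: Halim, Isolde, and Eamon each take £58,000.

Greta receives £116,000.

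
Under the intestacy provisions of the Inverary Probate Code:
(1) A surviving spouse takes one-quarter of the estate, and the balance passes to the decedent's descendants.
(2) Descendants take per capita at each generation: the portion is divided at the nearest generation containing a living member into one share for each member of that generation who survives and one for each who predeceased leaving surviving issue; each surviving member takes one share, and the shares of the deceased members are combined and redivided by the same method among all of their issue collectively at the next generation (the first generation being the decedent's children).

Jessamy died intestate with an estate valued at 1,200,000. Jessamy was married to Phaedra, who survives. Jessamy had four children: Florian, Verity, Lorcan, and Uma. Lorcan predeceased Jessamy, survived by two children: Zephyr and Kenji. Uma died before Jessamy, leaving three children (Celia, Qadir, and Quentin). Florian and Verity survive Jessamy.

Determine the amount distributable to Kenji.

Phaedra takes one-quarter of 1,200,000 = 300,000. The remaining 900,000 passes to the descendants.
The descendants' portion (900,000) is divided at the children's generation into 4 shares of 225,000. Florian and Verity each take 225,000. The 2 shares of the deceased (Lorcan and Uma) are combined into a pool of 450,000.
That pool (450,000) is divided at the grandchildren's generation equally among Zephyr, Kenji, Celia, Qadir, and Quentin: 90,000 each.

Kenji receives 90,000.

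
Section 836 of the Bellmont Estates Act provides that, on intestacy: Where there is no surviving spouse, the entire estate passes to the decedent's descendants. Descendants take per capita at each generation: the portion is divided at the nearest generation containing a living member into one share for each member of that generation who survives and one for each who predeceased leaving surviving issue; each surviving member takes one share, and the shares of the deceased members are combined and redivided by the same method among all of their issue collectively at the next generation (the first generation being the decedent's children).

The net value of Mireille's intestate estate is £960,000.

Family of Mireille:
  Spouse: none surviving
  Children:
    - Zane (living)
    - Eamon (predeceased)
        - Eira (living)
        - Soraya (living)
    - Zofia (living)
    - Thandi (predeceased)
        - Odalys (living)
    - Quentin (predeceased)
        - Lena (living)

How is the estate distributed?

Zane: £192,000; Eira: £144,000; Soraya: £144,000; Zofia: £192,000; Odalys: £144,000; Lena: £144,000

The entire £960,000 passes to the descendants.
That amount (£960,000) is divided at the children's generation into 5 shares of £192,000. Zane and Zofia each take £192,000. The 3 shares of the deceased (Eamon, Thandi, and Quentin) are combined into a pool of £576,000.
That pool (£576,000) is divided at the grandchildren's generation equally among Eira, Soraya, Odalys, and Lena: £144,000 each.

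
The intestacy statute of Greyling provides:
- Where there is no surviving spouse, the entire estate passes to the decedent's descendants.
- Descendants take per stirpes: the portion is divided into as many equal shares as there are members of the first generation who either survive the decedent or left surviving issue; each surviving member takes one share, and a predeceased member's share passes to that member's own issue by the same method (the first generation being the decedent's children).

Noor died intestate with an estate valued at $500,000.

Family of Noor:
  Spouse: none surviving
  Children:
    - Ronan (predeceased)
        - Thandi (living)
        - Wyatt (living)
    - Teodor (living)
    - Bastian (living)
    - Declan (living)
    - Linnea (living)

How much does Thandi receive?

Thandi receives $50,000.

The entire $500,000 passes to the descendants.
That amount ($500,000) is divided into 5 shares of $100,000: Teodor, Bastian, Declan, and Linnea each take $100,000; Ronan's $100,000 share passes to Ronan's issue.
Ronan's share ($100,000) is divided into 2 shares of $50,000: Thandi and Wyatt each take $50,000.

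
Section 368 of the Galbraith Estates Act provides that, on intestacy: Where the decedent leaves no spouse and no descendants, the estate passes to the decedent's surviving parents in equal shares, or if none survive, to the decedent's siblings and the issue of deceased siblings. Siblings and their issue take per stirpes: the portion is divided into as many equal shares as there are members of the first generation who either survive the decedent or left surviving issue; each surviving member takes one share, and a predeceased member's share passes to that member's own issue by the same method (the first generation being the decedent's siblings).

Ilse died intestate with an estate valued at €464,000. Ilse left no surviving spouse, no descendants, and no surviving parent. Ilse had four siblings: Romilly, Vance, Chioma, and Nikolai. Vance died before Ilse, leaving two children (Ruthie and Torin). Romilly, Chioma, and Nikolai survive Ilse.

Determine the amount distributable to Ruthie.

The entire €464,000 passes to the siblings and their issue.
That amount (€464,000) is divided into 4 shares of €116,000: Romilly, Chioma, and Nikolai each take €116,000; Vance's €116,000 share passes to Vance's issue.
Vance's share (€116,000) is divided into 2 shares of €58,000: Ruthie and Torin each take €58,000.

Ruthie receives €58,000.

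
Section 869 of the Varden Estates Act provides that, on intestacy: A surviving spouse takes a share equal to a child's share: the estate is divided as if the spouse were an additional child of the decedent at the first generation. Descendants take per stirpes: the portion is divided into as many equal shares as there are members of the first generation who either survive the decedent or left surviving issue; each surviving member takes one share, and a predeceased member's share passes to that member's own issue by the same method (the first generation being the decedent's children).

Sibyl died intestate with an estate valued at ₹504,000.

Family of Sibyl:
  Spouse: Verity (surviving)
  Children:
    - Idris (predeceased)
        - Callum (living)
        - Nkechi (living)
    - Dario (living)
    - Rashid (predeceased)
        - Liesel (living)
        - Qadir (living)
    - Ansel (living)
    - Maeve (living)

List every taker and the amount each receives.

Verity: ₹84,000; Callum: ₹42,000; Nkechi: ₹42,000; Dario: ₹84,000; Liesel: ₹42,000; Qadir: ₹42,000; Ansel: ₹84,000; Maeve: ₹84,000

The spouse counts as an additional share at the children's level, so there are 6 primary shares of ₹84,000. Verity takes one such share (₹84,000).
The children's combined portion (₹420,000) is divided into 5 shares of ₹84,000: Dario, Ansel, and Maeve each take ₹84,000; Idris's ₹84,000 share passes to Idris's issue; Rashid's ₹84,000 share passes to Rashid's issue.
Idris's share (₹84,000) is divided into 2 shares of ₹42,000: Callum and Nkechi each take ₹42,000.
Rashid's share (₹84,000) is divided into 2 shares of ₹42,000: Liesel and Qadir each take ₹42,000.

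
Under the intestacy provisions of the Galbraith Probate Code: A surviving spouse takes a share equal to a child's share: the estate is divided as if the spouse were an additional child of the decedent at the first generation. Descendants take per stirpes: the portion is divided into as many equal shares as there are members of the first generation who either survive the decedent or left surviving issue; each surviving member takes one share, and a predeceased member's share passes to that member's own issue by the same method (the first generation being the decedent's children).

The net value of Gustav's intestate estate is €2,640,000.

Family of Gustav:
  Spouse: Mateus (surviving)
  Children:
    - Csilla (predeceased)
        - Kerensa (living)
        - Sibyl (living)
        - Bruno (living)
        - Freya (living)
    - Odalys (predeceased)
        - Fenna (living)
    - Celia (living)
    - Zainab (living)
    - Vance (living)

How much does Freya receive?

The spouse counts as an additional share at the children's level, so there are 6 primary shares of €440,000. Mateus takes one such share (€440,000).
The children's combined portion (€2,200,000) is divided into 5 shares of €440,000: Celia, Zainab, and Vance each take €440,000; Csilla's €440,000 share passes to Csilla's issue; Odalys's €440,000 share passes to Odalys's issue.
Csilla's share (€440,000) is divided into 4 shares of €110,000: Kerensa, Sibyl, Bruno, and Freya each take €110,000.
Odalys's share (€440,000) passes entirely to Fenna.

Freya receives €110,000.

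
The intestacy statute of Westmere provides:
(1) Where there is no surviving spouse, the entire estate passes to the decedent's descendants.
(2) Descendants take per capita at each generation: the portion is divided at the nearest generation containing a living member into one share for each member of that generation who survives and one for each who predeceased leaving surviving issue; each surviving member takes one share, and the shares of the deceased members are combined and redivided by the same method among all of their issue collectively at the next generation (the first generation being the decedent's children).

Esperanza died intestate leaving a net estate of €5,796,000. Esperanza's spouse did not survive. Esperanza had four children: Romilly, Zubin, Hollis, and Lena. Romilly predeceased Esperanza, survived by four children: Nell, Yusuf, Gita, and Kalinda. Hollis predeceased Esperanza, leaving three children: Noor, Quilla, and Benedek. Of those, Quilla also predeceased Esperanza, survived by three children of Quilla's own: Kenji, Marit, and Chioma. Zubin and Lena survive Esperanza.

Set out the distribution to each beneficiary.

Nell: €414,000; Yusuf: €414,000; Gita: €414,000; Kalinda: €414,000; Zubin: €1,449,000; Noor: €414,000; Kenji: €138,000; Marit: €138,000; Chioma: €138,000; Benedek: €414,000; Lena: €1,449,000

The entire €5,796,000 passes to the descendants.
That amount (€5,796,000) is divided at the children's generation into 4 shares of €1,449,000. Zubin and Lena each take €1,449,000. The 2 shares of the deceased (Romilly and Hollis) are combined into a pool of €2,898,000.
That pool (€2,898,000) is divided at the grandchildren's generation into 7 shares of €414,000. Nell, Yusuf, Gita, Kalinda, Noor, and Benedek each take €414,000. The remaining share for the deceased Quilla (€414,000) is carried to the next generation.
That pool (€414,000) is divided at the great-grandchildren's generation equally among Kenji, Marit, and Chioma: €138,000 each.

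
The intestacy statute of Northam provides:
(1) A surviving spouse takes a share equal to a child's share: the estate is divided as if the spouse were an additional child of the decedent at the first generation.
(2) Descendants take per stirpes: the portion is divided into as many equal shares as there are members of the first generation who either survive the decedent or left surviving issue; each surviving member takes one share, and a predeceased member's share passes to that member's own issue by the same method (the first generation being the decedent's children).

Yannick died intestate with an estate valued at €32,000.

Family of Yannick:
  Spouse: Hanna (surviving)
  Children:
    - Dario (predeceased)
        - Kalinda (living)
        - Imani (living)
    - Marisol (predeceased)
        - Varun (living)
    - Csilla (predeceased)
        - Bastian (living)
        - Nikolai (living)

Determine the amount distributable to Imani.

Imani receives €4,000.

The spouse counts as an additional share at the children's level, so there are 4 primary shares of €8,000. Hanna takes one such share (€8,000).
The children's combined portion (€24,000) is divided into 3 shares of €8,000: Dario's €8,000 share passes to Dario's issue; Marisol's €8,000 share passes to Marisol's issue; Csilla's €8,000 share passes to Csilla's issue.
Dario's share (€8,000) is divided into 2 shares of €4,000: Kalinda and Imani each take €4,000.
Marisol's share (€8,000) passes entirely to Varun.
Csilla's share (€8,000) is divided into 2 shares of €4,000: Bastian and Nikolai each take €4,000.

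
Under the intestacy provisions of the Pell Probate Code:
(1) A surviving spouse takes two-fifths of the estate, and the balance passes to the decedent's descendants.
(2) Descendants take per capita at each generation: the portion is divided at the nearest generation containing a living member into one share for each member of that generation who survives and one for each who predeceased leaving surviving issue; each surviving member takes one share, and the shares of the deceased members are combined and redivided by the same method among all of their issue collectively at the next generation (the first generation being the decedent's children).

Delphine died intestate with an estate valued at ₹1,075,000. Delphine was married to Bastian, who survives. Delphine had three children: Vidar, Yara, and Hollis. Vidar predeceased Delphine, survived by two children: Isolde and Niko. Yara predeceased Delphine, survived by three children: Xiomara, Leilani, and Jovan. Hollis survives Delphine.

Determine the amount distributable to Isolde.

Bastian takes two-fifths of ₹1,075,000 = ₹430,000. The remaining ₹645,000 passes to the descendants.
The descendants' portion (₹645,000) is divided at the children's generation into 3 shares of ₹215,000. Hollis takes ₹215,000. The 2 shares of the deceased (Vidar and Yara) are combined into a pool of ₹430,000.
That pool (₹430,000) is divided at the grandchildren's generation equally among Isolde, Niko, Xiomara, Leilani, and Jovan: ₹86,000 each.

Isolde receives ₹86,000.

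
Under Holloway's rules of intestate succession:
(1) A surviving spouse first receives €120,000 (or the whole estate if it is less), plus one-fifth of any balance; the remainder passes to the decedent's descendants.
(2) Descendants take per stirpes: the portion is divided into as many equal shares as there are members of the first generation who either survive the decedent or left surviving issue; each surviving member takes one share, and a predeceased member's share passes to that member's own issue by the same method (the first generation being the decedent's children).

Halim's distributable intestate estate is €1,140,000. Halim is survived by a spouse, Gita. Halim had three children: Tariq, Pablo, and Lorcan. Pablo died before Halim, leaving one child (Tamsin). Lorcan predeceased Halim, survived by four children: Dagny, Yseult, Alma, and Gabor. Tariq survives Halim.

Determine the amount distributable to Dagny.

Dagny receives €68,000.

Gita first takes €120,000, leaving a balance of €1,020,000. Gita then takes one-fifth of the balance (€204,000), for a total of €324,000. The remaining €816,000 passes to the descendants.
The descendants' portion (€816,000) is divided into 3 shares of €272,000: Tariq takes €272,000; Pablo's €272,000 share passes to Pablo's issue; Lorcan's €272,000 share passes to Lorcan's issue.
Pablo's share (€272,000) passes entirely to Tamsin.
Lorcan's share (€272,000) is divided into 4 shares of €68,000: Dagny, Yseult, Alma, and Gabor each take €68,000.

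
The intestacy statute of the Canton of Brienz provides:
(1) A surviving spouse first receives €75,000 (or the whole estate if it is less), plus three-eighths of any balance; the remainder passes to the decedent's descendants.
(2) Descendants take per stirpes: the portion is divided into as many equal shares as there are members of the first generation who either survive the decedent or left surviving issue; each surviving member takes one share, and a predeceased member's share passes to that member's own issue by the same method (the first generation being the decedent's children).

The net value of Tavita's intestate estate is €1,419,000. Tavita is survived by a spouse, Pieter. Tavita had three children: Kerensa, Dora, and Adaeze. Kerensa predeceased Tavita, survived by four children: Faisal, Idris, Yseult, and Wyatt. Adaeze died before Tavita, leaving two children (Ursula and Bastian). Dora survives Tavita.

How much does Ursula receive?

Ursula receives €140,000.

Pieter first takes €75,000, leaving a balance of €1,344,000. Pieter then takes three-eighths of the balance (€504,000), for a total of €579,000. The remaining €840,000 passes to the descendants.
The descendants' portion (€840,000) is divided into 3 shares of €280,000: Dora takes €280,000; Kerensa's €280,000 share passes to Kerensa's issue; Adaeze's €280,000 share passes to Adaeze's issue.
Kerensa's share (€280,000) is divided into 4 shares of €70,000: Faisal, Idris, Yseult, and Wyatt each take €70,000.
Adaeze's share (€280,000) is divided into 2 shares of €140,000: Ursula and Bastian each take €140,000.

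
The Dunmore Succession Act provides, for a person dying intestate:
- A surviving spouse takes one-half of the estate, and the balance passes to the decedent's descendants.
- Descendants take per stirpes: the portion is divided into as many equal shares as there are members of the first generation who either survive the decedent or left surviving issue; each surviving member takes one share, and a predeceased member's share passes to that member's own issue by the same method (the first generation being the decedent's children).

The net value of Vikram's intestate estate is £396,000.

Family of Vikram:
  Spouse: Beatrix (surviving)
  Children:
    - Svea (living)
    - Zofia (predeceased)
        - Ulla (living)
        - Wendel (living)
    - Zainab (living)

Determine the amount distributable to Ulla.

Ulla receives £33,000.

Beatrix takes one-half of £396,000 = £198,000. The remaining £198,000 passes to the descendants.
The descendants' portion (£198,000) is divided into 3 shares of £66,000: Svea and Zainab each take £66,000; Zofia's £66,000 share passes to Zofia's issue.
Zofia's share (£66,000) is divided into 2 shares of £33,000: Ulla and Wendel each take £33,000.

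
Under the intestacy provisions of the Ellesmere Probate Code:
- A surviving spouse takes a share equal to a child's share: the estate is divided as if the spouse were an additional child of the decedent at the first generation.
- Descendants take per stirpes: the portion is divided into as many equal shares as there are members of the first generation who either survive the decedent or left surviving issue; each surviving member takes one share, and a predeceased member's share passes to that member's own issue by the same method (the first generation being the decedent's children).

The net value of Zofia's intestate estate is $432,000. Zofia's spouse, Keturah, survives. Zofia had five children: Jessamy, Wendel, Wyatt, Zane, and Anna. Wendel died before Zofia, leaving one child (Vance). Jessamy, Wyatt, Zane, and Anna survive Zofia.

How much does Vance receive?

Vance receives $72,000.

The spouse counts as an additional share at the children's level, so there are 6 primary shares of $72,000. Keturah takes one such share ($72,000).
The children's combined portion ($360,000) is divided into 5 shares of $72,000: Jessamy, Wyatt, Zane, and Anna each take $72,000; Wendel's $72,000 share passes to Wendel's issue.
Wendel's share ($72,000) passes entirely to Vance.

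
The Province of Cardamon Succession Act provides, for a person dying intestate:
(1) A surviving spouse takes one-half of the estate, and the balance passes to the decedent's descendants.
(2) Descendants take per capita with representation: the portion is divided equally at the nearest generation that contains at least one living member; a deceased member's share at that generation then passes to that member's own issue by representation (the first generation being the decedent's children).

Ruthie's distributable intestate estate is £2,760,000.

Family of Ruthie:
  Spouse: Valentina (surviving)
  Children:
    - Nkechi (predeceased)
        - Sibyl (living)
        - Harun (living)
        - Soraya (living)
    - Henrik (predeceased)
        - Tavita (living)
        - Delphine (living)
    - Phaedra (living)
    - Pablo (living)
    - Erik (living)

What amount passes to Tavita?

Valentina takes one-half of £2,760,000 = £1,380,000. The remaining £1,380,000 passes to the descendants.
The descendants' portion (£1,380,000) is divided into 5 shares of £276,000: Phaedra, Pablo, and Erik each take £276,000; Nkechi's £276,000 share passes to Nkechi's issue; Henrik's £276,000 share passes to Henrik's issue.
Nkechi's share (£276,000) is divided into 3 shares of £92,000: Sibyl, Harun, and Soraya each take £92,000.
Henrik's share (£276,000) is divided into 2 shares of £138,000: Tavita and Delphine each take £138,000.

Tavita receives £138,000.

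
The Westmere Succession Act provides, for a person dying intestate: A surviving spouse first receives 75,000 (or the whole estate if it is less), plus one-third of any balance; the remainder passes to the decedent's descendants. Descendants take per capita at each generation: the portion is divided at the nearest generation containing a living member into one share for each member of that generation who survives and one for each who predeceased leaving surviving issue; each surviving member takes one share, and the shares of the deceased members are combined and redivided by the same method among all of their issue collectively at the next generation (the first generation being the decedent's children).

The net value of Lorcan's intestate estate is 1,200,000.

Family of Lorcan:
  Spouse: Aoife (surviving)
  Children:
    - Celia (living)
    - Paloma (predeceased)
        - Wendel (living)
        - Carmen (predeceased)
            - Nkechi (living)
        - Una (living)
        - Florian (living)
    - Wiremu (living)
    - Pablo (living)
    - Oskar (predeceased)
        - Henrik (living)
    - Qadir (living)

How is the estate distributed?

Aoife: 450,000; Celia: 125,000; Wendel: 50,000; Nkechi: 50,000; Una: 50,000; Florian: 50,000; Wiremu: 125,000; Pablo: 125,000; Henrik: 50,000; Qadir: 125,000

Aoife first takes 75,000, leaving a balance of 1,125,000. Aoife then takes one-third of the balance (375,000), for a total of 450,000. The remaining 750,000 passes to the descendants.
The descendants' portion (750,000) is divided at the children's generation into 6 shares of 125,000. Celia, Wiremu, Pablo, and Qadir each take 125,000. The 2 shares of the deceased (Paloma and Oskar) are combined into a pool of 250,000.
That pool (250,000) is divided at the grandchildren's generation into 5 shares of 50,000. Wendel, Una, Florian, and Henrik each take 50,000. The remaining share for the deceased Carmen (50,000) is carried to the next generation.
That pool (50,000) passes entirely to Nkechi, the sole taker at the great-grandchildren's generation.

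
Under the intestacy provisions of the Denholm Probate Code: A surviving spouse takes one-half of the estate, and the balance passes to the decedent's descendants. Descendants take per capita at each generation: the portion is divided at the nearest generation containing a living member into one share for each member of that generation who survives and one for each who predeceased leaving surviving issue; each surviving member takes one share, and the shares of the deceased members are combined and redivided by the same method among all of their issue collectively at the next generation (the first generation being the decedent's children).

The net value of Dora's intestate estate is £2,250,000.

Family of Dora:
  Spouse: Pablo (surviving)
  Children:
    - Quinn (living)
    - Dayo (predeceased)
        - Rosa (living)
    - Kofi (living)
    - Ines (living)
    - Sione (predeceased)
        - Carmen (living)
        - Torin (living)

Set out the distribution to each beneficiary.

Pablo: £1,125,000; Quinn: £225,000; Rosa: £150,000; Kofi: £225,000; Ines: £225,000; Carmen: £150,000; Torin: £150,000

Pablo takes one-half of £2,250,000 = £1,125,000. The remaining £1,125,000 passes to the descendants.
The descendants' portion (£1,125,000) is divided at the children's generation into 5 shares of £225,000. Quinn, Kofi, and Ines each take £225,000. The 2 shares of the deceased (Dayo and Sione) are combined into a pool of £450,000.
That pool (£450,000) is divided at the grandchildren's generation equally among Rosa, Carmen, and Torin: £150,000 each.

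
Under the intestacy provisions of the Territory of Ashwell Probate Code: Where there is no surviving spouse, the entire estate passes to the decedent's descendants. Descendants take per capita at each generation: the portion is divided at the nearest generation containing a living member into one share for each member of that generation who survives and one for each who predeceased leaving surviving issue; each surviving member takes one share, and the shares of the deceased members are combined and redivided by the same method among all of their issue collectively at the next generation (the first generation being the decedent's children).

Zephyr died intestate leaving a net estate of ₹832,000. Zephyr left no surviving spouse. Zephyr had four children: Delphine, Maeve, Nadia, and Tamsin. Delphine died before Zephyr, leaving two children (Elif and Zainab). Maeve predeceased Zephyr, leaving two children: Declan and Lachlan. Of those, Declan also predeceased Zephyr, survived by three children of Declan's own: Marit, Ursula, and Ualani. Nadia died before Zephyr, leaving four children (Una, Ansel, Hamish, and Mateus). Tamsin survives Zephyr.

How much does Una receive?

The entire ₹832,000 passes to the descendants.
That amount (₹832,000) is divided at the children's generation into 4 shares of ₹208,000. Tamsin takes ₹208,000. The 3 shares of the deceased (Delphine, Maeve, and Nadia) are combined into a pool of ₹624,000.
That pool (₹624,000) is divided at the grandchildren's generation into 8 shares of ₹78,000. Elif, Zainab, Lachlan, Una, Ansel, Hamish, and Mateus each take ₹78,000. The remaining share for the deceased Declan (₹78,000) is carried to the next generation.
That pool (₹78,000) is divided at the great-grandchildren's generation equally among Marit, Ursula, and Ualani: ₹26,000 each.

Una receives ₹78,000.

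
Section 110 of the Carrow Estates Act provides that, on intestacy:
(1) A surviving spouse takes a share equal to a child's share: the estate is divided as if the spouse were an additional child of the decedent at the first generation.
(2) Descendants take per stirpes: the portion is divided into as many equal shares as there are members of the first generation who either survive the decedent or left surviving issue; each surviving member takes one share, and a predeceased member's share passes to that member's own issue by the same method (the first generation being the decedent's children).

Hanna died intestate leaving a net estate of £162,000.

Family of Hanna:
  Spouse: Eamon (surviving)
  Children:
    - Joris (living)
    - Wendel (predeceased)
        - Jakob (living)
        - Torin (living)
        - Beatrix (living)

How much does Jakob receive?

The spouse counts as an additional share at the children's level, so there are 3 primary shares of £54,000. Eamon takes one such share (£54,000).
The children's combined portion (£108,000) is divided into 2 shares of £54,000: Joris takes £54,000; Wendel's £54,000 share passes to Wendel's issue.
Wendel's share (£54,000) is divided into 3 shares of £18,000: Jakob, Torin, and Beatrix each take £18,000.

Jakob receives £18,000.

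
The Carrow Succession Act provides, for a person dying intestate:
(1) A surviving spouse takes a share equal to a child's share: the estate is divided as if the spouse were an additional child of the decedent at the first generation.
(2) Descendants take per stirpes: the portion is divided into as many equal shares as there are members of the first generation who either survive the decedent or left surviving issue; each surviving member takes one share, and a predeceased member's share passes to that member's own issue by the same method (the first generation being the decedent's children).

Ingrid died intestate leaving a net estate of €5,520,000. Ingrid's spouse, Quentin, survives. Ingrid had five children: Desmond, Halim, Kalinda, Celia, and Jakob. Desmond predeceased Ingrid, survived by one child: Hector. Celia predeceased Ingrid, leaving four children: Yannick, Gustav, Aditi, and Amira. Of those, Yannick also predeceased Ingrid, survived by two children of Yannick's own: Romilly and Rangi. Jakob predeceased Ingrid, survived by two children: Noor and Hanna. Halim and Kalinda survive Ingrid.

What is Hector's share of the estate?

Hector receives €920,000.

The spouse counts as an additional share at the children's level, so there are 6 primary shares of €920,000. Quentin takes one such share (€920,000).
The children's combined portion (€4,600,000) is divided into 5 shares of €920,000: Halim and Kalinda each take €920,000; Desmond's €920,000 share passes to Desmond's issue; Celia's €920,000 share passes to Celia's issue; Jakob's €920,000 share passes to Jakob's issue.
Desmond's share (€920,000) passes entirely to Hector.
Celia's share (€920,000) is divided into 4 shares of €230,000: Gustav, Aditi, and Amira each take €230,000; Yannick's €230,000 share passes to Yannick's issue.
Yannick's share (€230,000) is divided into 2 shares of €115,000: Romilly and Rangi each take €115,000.
Jakob's share (€920,000) is divided into 2 shares of €460,000: Noor and Hanna each take €460,000.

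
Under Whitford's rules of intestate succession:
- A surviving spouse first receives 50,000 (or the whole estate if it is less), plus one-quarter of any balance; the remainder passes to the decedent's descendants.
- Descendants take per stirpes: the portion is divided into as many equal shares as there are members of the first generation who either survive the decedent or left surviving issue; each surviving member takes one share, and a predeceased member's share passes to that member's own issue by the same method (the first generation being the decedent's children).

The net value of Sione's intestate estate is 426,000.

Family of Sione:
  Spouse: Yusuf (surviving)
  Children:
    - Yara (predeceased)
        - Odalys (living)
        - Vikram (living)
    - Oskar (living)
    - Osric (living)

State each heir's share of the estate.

Yusuf first takes 50,000, leaving a balance of 376,000. Yusuf then takes one-quarter of the balance (94,000), for a total of 144,000. The remaining 282,000 passes to the descendants.
The descendants' portion (282,000) is divided into 3 shares of 94,000: Oskar and Osric each take 94,000; Yara's 94,000 share passes to Yara's issue.
Yara's share (94,000) is divided into 2 shares of 47,000: Odalys and Vikram each take 47,000.

Yusuf: 144,000; Odalys: 47,000; Vikram: 47,000; Oskar: 94,000; Osric: 94,000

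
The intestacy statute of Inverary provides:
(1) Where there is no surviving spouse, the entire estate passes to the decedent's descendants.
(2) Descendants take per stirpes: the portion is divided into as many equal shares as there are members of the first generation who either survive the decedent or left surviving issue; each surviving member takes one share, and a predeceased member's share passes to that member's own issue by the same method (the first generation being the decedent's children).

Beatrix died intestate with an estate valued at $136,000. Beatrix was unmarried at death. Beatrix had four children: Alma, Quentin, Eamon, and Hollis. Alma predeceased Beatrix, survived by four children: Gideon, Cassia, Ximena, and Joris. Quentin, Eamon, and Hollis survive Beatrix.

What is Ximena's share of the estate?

Ximena receives $8,500.

The entire $136,000 passes to the descendants.
That amount ($136,000) is divided into 4 shares of $34,000: Quentin, Eamon, and Hollis each take $34,000; Alma's $34,000 share passes to Alma's issue.
Alma's share ($34,000) is divided into 4 shares of $8,500: Gideon, Cassia, Ximena, and Joris each take $8,500.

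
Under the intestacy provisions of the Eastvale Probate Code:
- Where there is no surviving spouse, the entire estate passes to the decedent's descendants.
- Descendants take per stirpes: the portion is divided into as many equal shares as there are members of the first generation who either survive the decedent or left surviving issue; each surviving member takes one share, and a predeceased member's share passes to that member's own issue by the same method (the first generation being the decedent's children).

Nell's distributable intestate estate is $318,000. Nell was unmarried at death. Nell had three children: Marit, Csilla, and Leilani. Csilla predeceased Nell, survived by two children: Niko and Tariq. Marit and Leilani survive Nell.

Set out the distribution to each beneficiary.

The entire $318,000 passes to the descendants.
That amount ($318,000) is divided into 3 shares of $106,000: Marit and Leilani each take $106,000; Csilla's $106,000 share passes to Csilla's issue.
Csilla's share ($106,000) is divided into 2 shares of $53,000: Niko and Tariq each take $53,000.

Marit: $106,000; Niko: $53,000; Tariq: $53,000; Leilani: $106,000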